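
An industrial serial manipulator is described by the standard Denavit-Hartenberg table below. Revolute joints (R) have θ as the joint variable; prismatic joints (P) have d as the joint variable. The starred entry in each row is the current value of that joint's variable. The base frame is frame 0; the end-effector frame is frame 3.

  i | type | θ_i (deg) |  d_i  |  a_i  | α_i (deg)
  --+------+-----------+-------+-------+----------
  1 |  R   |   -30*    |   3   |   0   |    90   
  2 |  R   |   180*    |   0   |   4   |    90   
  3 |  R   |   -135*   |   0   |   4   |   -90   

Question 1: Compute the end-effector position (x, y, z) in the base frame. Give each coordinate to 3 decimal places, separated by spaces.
0.400 3.035 3.000

after link 1: o_1 = (0.0000, 0.0000, 3.0000)
after link 2: o_2 = (-3.4641, 2.0000, 3.0000)
after link 3: o_3 = (0.3996, 3.0353, 3.0000)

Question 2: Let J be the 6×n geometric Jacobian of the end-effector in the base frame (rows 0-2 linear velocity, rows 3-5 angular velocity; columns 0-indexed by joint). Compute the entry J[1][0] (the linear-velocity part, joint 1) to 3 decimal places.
0.400

axis z_0 = ẑ; lever o_n−o_0 = (0.3996,3.0353,3.0000)
cross product → J_v[:, 0] = (-3.0353,0.3996,0.0000)
J_ω[:, 0] = z_0
entry J[1][0] = 0.3996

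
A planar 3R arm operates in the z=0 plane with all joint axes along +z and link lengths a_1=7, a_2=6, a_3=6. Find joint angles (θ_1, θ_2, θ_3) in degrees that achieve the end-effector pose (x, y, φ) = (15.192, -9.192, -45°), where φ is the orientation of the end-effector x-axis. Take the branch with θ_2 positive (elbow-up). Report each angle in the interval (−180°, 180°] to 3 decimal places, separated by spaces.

wrist centre = target − a_3·(cos φ, sin φ) = (10.9494, -4.9494)
cos θ_2 = (144.3846−7²−6²)/(2·7·6) = 0.7070; θ_2 = 45.0119° (elbow-up)
β = atan2(-4.9494,10.9494) = -24.3240°; ψ = atan2(4.2435,11.2418) = 20.6804°
θ_1 = β − ψ = -45.0045°
θ_3 = φ − θ_1 − θ_2 = -45.0074° (wrapped to (-180°,180°])

-45.004 45.012 -45.007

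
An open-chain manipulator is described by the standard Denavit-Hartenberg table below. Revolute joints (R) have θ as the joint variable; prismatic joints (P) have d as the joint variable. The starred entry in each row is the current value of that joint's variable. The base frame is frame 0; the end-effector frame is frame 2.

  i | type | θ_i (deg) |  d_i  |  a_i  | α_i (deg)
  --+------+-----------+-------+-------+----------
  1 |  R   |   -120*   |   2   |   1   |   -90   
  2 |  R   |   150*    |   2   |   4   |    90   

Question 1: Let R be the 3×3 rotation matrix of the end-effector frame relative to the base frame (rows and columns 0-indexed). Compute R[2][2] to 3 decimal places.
End-effector z-axis (col 2 of R) = (-0.2500,-0.4330,-0.8660)
R[2][2] = -0.8660

-0.866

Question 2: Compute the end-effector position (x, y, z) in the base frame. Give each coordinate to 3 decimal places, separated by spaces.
after link 1: o_1 = (-0.5000, -0.8660, 2.0000)
after link 2: o_2 = (2.9641, 1.1340, 0.0000)

2.964 1.134 0.000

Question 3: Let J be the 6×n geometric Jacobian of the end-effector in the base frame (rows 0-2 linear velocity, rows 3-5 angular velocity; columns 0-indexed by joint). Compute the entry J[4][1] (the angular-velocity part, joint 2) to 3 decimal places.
-0.500

axis z_1 = (0.8660,-0.5000,0.0000); lever o_n−o_1 = (3.4641,2.0000,-2.0000)
cross product → J_v[:, 1] = (1.0000,1.7321,3.4641)
J_ω[:, 1] = z_1
entry J[4][1] = -0.5000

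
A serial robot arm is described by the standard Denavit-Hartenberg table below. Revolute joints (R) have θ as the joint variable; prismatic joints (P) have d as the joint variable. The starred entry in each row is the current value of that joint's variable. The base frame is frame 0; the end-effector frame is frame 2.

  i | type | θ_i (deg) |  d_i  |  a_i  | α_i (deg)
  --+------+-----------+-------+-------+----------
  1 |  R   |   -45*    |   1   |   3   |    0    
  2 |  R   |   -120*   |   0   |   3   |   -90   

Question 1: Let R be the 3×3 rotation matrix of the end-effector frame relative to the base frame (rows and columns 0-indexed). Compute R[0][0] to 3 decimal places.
-0.966

End-effector x-axis (col 0 of R) = (-0.9659,-0.2588,0.0000)
R[0][0] = -0.9659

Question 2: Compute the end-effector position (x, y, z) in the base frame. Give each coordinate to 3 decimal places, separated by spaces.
after link 1: o_1 = (2.1213, -2.1213, 1.0000)
after link 2: o_2 = (-0.7765, -2.8978, 1.0000)

-0.776 -2.898 1.000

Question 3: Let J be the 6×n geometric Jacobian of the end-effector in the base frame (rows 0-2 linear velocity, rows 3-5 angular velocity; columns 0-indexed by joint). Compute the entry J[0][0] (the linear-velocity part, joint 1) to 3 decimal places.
axis z_0 = ẑ; lever o_n−o_0 = (-0.7765,-2.8978,1.0000)
cross product → J_v[:, 0] = (2.8978,-0.7765,0.0000)
J_ω[:, 0] = z_0
entry J[0][0] = 2.8978

2.898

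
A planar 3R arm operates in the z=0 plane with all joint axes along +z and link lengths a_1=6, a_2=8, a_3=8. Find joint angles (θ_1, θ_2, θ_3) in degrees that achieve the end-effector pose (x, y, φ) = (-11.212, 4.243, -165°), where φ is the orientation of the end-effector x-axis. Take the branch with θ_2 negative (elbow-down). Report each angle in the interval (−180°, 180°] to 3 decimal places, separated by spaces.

-167.209 -119.998 122.206

wrist centre = target − a_3·(cos φ, sin φ) = (-3.4846, 6.3136)
cos θ_2 = (52.0033−6²−8²)/(2·6·8) = -0.5000; θ_2 = -119.9977° (elbow-down)
β = atan2(6.3136,-3.4846) = 118.8953°; ψ = atan2(-6.9284,2.0003) = -73.8961°
θ_1 = β − ψ = 192.7914°
θ_3 = φ − θ_1 − θ_2 = 122.2063° (wrapped to (-180°,180°])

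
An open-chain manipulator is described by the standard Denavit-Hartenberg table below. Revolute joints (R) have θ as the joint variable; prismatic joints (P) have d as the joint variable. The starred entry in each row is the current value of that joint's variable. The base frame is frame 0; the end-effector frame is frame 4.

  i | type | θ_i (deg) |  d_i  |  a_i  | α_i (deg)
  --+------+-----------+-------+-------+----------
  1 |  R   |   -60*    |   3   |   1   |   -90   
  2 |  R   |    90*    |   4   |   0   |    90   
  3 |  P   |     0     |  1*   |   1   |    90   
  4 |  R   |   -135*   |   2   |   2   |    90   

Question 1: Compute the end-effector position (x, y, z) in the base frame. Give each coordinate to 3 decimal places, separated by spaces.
2.025 0.493 3.414

after link 1: o_1 = (0.5000, -0.8660, 3.0000)
after link 2: o_2 = (3.9641, 1.1340, 3.0000)
after link 3: o_3 = (4.4641, 0.2679, 2.0000)
after link 4: o_4 = (2.0249, 0.4927, 3.4142)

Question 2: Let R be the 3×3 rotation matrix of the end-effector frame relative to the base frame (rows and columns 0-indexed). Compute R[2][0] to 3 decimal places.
End-effector x-axis (col 0 of R) = (-0.3536,0.6124,0.7071)
R[2][0] = 0.7071

0.707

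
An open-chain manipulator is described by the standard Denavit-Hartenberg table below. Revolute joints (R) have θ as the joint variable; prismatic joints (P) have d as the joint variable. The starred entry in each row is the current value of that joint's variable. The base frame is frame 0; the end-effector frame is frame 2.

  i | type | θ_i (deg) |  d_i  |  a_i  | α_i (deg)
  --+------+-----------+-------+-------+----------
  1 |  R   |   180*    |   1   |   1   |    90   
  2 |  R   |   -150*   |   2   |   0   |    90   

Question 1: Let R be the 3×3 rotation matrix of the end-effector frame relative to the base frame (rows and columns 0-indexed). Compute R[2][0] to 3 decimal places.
-0.500

End-effector x-axis (col 0 of R) = (0.8660,-0.0000,-0.5000)
R[2][0] = -0.5000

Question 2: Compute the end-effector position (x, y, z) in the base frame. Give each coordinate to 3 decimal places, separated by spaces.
-1.000 2.000 1.000

after link 1: o_1 = (-1.0000, 0.0000, 1.0000)
after link 2: o_2 = (-1.0000, 2.0000, 1.0000)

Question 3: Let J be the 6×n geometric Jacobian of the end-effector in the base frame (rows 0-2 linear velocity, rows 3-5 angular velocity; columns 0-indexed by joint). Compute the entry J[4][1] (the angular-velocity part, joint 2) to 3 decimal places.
1.000

axis z_1 = (0.0000,1.0000,0.0000); lever o_n−o_1 = (0.0000,2.0000,0.0000)
cross product → J_v[:, 1] = (0.0000,-0.0000,0.0000)
J_ω[:, 1] = z_1
entry J[4][1] = 1.0000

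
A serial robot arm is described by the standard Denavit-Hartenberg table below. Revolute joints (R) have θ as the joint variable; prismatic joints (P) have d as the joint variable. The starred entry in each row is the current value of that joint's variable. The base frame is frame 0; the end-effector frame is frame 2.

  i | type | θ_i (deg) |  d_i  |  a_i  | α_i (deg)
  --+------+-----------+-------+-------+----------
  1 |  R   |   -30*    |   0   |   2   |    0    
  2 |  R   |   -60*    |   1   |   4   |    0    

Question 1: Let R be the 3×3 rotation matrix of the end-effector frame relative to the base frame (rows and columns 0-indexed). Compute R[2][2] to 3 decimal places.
1.000

End-effector z-axis (col 2 of R) = (0.0000,0.0000,1.0000)
R[2][2] = 1.0000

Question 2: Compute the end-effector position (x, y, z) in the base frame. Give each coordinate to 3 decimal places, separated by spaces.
after link 1: o_1 = (1.7321, -1.0000, 0.0000)
after link 2: o_2 = (1.7321, -5.0000, 1.0000)

1.732 -5.000 1.000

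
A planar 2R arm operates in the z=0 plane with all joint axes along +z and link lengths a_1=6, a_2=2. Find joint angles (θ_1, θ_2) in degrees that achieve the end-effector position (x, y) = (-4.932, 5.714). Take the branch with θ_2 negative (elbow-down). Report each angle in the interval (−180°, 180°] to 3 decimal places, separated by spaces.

141.595 -44.987

cos θ_2 = (56.9744−6²−2²)/(2·6·2) = 0.7073; θ_2 = -44.9870° (elbow-down)
β = atan2(5.7140,-4.9320) = 130.7989°; ψ = atan2(-1.4139,7.4145) = -10.7962°
θ_1 = β − ψ = 141.5951°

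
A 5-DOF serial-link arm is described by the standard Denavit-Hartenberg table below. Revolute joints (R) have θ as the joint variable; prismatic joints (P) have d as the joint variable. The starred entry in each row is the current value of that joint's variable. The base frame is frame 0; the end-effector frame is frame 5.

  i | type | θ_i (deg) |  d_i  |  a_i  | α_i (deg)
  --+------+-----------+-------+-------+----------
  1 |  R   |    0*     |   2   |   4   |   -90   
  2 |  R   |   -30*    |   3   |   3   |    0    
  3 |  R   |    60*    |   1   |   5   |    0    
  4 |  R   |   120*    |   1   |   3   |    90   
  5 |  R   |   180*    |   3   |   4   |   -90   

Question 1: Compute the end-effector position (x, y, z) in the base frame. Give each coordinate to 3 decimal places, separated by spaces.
after link 1: o_1 = (4.0000, 0.0000, 2.0000)
after link 2: o_2 = (6.5981, 3.0000, 3.5000)
after link 3: o_3 = (10.9282, 4.0000, 1.0000)
after link 4: o_4 = (8.3301, 5.0000, -0.5000)
after link 5: o_5 = (13.2942, 5.0000, -1.0981)

13.294 5.000 -1.098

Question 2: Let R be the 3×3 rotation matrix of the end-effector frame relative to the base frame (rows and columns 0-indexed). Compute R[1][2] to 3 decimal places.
End-effector z-axis (col 2 of R) = (0.0000,-1.0000,-0.0000)
R[1][2] = -1.0000

-1.000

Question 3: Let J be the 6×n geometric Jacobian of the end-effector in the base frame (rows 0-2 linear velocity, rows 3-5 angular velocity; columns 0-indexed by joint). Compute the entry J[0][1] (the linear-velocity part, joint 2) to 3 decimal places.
-3.098

axis z_1 = (0.0000,1.0000,0.0000); lever o_n−o_1 = (9.2942,5.0000,-3.0981)
cross product → J_v[:, 1] = (-3.0981,0.0000,-9.2942)
J_ω[:, 1] = z_1
entry J[0][1] = -3.0981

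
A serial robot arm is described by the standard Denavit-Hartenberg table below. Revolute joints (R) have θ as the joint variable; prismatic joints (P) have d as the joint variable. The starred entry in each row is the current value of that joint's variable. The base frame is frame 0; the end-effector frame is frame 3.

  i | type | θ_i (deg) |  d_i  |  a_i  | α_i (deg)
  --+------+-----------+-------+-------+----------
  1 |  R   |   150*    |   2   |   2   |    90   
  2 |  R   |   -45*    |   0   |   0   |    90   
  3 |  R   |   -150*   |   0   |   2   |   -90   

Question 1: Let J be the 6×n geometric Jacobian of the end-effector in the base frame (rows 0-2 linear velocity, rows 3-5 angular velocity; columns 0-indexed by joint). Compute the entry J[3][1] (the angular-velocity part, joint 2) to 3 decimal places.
axis z_1 = (0.5000,0.8660,0.0000); lever o_n−o_1 = (0.5607,-1.4784,1.2247)
cross product → J_v[:, 1] = (1.0607,-0.6124,-1.2247)
J_ω[:, 1] = z_1
entry J[3][1] = 0.5000

0.500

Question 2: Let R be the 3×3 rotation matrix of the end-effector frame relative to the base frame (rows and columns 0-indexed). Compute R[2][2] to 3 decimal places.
-0.354

End-effector z-axis (col 2 of R) = (-0.7392,-0.5732,-0.3536)
R[2][2] = -0.3536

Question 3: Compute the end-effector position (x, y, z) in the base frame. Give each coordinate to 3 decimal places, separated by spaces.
-1.171 -0.478 3.225

after link 1: o_1 = (-1.7321, 1.0000, 2.0000)
after link 2: o_2 = (-1.7321, 1.0000, 2.0000)
after link 3: o_3 = (-1.1714, -0.4784, 3.2247)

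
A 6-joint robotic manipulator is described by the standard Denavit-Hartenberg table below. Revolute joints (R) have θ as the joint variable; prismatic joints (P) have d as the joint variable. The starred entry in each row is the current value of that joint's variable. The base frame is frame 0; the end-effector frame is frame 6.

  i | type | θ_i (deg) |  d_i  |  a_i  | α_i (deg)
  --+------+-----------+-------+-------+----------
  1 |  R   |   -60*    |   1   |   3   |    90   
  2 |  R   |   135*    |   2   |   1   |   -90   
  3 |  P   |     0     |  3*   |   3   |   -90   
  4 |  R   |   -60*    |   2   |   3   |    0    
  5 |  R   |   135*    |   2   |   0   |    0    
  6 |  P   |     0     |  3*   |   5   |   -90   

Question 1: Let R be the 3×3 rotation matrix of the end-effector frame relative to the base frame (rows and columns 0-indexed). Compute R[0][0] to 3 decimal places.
End-effector x-axis (col 0 of R) = (0.2500,-0.4330,0.8660)
R[0][0] = 0.2500

0.250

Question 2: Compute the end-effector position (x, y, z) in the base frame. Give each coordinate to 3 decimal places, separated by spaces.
after link 1: o_1 = (1.5000, -2.5981, 1.0000)
after link 2: o_2 = (-0.5856, -2.9857, 1.7071)
after link 3: o_3 = (-2.7069, 0.6885, 1.7071)
after link 4: o_4 = (-2.4238, 4.1981, 0.9306)
after link 5: o_5 = (-0.6917, 5.1981, 0.9306)
after link 6: o_6 = (3.1564, 4.5330, 5.2608)

3.156 4.533 5.261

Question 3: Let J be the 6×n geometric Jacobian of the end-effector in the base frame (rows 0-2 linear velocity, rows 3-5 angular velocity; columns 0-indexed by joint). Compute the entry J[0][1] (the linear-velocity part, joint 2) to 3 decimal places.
-2.130

axis z_1 = (-0.8660,-0.5000,0.0000); lever o_n−o_1 = (1.6564,7.1311,4.2608)
cross product → J_v[:, 1] = (-2.1304,3.6899,-5.3475)
J_ω[:, 1] = z_1
entry J[0][1] = -2.1304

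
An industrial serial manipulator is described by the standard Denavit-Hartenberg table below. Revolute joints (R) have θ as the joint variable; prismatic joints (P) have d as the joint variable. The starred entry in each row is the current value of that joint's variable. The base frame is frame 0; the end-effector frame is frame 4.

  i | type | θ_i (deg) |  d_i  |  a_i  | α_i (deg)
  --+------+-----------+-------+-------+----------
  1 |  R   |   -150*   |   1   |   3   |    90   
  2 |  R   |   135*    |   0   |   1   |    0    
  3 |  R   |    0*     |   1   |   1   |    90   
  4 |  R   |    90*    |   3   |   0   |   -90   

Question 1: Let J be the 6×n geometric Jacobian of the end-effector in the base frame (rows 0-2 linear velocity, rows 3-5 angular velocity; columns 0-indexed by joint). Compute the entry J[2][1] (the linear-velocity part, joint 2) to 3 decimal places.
0.707

axis z_1 = (-0.5000,0.8660,0.0000); lever o_n−o_1 = (-1.1124,0.5125,3.5355)
cross product → J_v[:, 1] = (3.0619,1.7678,0.7071)
J_ω[:, 1] = z_1
entry J[2][1] = 0.7071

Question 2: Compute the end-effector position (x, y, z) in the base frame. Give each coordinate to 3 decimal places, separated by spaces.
-3.710 -0.988 4.536

after link 1: o_1 = (-2.5981, -1.5000, 1.0000)
after link 2: o_2 = (-1.9857, -1.1464, 1.7071)
after link 3: o_3 = (-1.8733, 0.0731, 2.4142)
after link 4: o_4 = (-3.7104, -0.9875, 4.5355)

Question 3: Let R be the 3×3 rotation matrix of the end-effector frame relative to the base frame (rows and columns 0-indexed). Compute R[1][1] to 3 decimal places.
0.354

End-effector y-axis (col 1 of R) = (0.6124,0.3536,-0.7071)
R[1][1] = 0.3536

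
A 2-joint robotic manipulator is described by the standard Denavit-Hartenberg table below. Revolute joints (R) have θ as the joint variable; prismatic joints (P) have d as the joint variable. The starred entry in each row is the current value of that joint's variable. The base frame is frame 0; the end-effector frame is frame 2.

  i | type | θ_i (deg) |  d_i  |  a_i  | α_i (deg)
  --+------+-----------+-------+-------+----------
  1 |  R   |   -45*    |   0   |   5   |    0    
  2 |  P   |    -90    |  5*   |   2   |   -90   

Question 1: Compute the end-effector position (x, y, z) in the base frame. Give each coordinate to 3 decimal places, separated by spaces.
after link 1: o_1 = (3.5355, -3.5355, 0.0000)
after link 2: o_2 = (2.1213, -4.9497, 5.0000)

2.121 -4.950 5.000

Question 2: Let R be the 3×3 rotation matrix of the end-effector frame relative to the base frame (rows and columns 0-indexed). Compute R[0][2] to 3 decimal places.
0.707

End-effector z-axis (col 2 of R) = (0.7071,-0.7071,0.0000)
R[0][2] = 0.7071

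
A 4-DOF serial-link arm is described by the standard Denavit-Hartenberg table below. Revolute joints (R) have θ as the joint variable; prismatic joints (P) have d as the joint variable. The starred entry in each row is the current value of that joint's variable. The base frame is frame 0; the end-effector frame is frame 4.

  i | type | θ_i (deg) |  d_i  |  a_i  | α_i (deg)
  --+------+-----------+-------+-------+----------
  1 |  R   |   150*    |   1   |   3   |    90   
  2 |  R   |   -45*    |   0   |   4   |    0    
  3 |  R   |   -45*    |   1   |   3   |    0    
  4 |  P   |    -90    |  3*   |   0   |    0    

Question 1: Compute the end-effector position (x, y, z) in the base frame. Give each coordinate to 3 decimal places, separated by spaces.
after link 1: o_1 = (-2.5981, 1.5000, 1.0000)
after link 2: o_2 = (-5.0476, 2.9142, -1.8284)
after link 3: o_3 = (-4.5476, 3.7802, -4.8284)
after link 4: o_4 = (-3.0476, 6.3783, -4.8284)

-3.048 6.378 -4.828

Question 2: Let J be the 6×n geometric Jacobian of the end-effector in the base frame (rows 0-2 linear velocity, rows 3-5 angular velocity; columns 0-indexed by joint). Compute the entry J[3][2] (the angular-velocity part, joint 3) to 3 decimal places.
0.500

axis z_2 = (0.5000,0.8660,0.0000); lever o_n−o_2 = (2.0000,3.4641,-3.0000)
cross product → J_v[:, 2] = (-2.5981,1.5000,0.0000)
J_ω[:, 2] = z_2
entry J[3][2] = 0.5000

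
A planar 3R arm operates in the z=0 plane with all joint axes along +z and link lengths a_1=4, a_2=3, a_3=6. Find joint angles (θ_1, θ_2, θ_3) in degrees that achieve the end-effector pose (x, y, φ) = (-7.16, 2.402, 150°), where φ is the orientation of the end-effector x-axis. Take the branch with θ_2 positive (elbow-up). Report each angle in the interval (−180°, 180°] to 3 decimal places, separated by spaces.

wrist centre = target − a_3·(cos φ, sin φ) = (-1.9638, -0.5980)
cos θ_2 = (4.2143−4²−3²)/(2·4·3) = -0.8661; θ_2 = 150.0052° (elbow-up)
β = atan2(-0.5980,-1.9638) = -163.0643°; ψ = atan2(1.4998,1.4018) = 46.9340°
θ_1 = β − ψ = -209.9983°
θ_3 = φ − θ_1 − θ_2 = -150.0069° (wrapped to (-180°,180°])

150.002 150.005 -150.007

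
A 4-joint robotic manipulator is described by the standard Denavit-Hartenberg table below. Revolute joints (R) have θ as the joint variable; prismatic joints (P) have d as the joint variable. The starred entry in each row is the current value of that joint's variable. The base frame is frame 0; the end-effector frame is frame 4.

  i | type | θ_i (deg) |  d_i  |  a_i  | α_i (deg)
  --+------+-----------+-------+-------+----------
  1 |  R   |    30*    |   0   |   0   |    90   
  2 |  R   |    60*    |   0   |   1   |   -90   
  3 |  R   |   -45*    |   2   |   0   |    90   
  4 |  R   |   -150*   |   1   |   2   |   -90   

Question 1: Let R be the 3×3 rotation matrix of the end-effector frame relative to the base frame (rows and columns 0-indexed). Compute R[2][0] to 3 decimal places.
-0.780

End-effector x-axis (col 0 of R) = (-0.1964,0.5937,-0.7803)
R[2][0] = -0.7803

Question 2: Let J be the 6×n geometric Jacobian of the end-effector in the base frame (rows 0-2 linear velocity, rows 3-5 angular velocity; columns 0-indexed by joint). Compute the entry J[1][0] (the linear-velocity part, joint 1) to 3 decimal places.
axis z_0 = ẑ; lever o_n−o_0 = (-1.4123,-0.2177,-0.3070)
cross product → J_v[:, 0] = (0.2177,-1.4123,0.0000)
J_ω[:, 0] = z_0
entry J[1][0] = -1.4123

-1.412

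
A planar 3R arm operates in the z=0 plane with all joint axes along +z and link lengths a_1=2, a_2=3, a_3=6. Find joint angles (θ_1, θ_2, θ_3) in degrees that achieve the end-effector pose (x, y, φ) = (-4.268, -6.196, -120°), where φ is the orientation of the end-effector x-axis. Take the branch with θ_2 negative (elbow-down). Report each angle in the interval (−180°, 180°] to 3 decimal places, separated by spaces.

wrist centre = target − a_3·(cos φ, sin φ) = (-1.2680, -0.9998)
cos θ_2 = (2.6075−2²−3²)/(2·2·3) = -0.8660; θ_2 = -150.0017° (elbow-down)
β = atan2(-0.9998,-1.2680) = -141.7434°; ψ = atan2(-1.4999,-0.5981) = -111.7405°
θ_1 = β − ψ = -30.0029°
θ_3 = φ − θ_1 − θ_2 = 60.0046° (wrapped to (-180°,180°])

-30.003 -150.002 60.005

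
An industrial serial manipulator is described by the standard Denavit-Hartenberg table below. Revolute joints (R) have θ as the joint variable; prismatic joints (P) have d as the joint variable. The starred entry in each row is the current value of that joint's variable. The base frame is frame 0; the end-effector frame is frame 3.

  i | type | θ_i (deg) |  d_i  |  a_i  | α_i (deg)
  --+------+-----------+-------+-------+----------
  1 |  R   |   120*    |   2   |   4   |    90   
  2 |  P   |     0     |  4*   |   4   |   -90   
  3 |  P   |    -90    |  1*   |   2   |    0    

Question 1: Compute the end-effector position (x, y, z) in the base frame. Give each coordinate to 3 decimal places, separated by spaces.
after link 1: o_1 = (-2.0000, 3.4641, 2.0000)
after link 2: o_2 = (-0.5359, 8.9282, 2.0000)
after link 3: o_3 = (1.1962, 9.9282, 3.0000)

1.196 9.928 3.000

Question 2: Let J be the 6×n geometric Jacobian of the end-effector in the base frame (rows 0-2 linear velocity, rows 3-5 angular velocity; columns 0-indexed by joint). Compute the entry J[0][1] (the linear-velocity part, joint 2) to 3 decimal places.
0.866

prismatic axis z_1 = (0.8660,0.5000,0.0000)
J_v[:, 1] = z_1; J_ω[:, 1] = (0,0,0)
entry J[0][1] = 0.8660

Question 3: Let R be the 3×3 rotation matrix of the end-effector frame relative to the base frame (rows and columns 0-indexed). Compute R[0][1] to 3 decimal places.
-0.500

End-effector y-axis (col 1 of R) = (-0.5000,0.8660,0.0000)
R[0][1] = -0.5000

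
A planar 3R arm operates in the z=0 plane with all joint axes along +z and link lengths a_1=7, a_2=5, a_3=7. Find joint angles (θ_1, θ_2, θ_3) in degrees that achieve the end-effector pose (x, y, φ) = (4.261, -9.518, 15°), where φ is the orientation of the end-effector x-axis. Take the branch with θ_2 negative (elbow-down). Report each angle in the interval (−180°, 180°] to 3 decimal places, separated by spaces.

wrist centre = target − a_3·(cos φ, sin φ) = (-2.5005, -11.3297)
cos θ_2 = (134.6153−7²−5²)/(2·7·5) = 0.8659; θ_2 = -30.0107° (elbow-down)
β = atan2(-11.3297,-2.5005) = -102.4457°; ψ = atan2(-2.5008,11.3297) = -12.4474°
θ_1 = β − ψ = -89.9984°
θ_3 = φ − θ_1 − θ_2 = 135.0090° (wrapped to (-180°,180°])

-89.998 -30.011 135.009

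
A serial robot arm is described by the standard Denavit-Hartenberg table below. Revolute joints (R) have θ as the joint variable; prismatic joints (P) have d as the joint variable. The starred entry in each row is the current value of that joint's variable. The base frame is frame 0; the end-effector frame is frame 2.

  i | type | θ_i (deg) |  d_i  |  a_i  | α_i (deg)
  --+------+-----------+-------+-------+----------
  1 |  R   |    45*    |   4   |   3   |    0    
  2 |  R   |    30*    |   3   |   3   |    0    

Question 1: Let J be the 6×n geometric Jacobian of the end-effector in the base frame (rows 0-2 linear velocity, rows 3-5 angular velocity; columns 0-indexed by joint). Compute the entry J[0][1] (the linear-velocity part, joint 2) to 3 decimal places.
-2.898

axis z_1 = (0.0000,0.0000,1.0000); lever o_n−o_1 = (0.7765,2.8978,3.0000)
cross product → J_v[:, 1] = (-2.8978,0.7765,0.0000)
J_ω[:, 1] = z_1
entry J[0][1] = -2.8978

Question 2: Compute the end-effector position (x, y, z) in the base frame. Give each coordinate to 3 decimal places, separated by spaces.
2.898 5.019 7.000

after link 1: o_1 = (2.1213, 2.1213, 4.0000)
after link 2: o_2 = (2.8978, 5.0191, 7.0000)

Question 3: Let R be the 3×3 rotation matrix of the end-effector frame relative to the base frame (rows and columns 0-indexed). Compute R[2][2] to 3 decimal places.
End-effector z-axis (col 2 of R) = (0.0000,0.0000,1.0000)
R[2][2] = 1.0000

1.000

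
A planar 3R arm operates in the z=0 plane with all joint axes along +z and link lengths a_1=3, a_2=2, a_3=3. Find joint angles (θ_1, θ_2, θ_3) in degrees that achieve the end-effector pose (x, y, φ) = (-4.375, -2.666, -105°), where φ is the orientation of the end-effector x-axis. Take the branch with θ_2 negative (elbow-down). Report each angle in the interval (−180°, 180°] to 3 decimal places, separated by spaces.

wrist centre = target − a_3·(cos φ, sin φ) = (-3.5985, 0.2318)
cos θ_2 = (13.0032−3²−2²)/(2·3·2) = 0.0003; θ_2 = -89.9846° (elbow-down)
β = atan2(0.2318,-3.5985) = 176.3147°; ψ = atan2(-2.0000,3.0005) = -33.6853°
θ_1 = β − ψ = 210.0001°
θ_3 = φ − θ_1 − θ_2 = 134.9845° (wrapped to (-180°,180°])

-150.000 -89.985 134.985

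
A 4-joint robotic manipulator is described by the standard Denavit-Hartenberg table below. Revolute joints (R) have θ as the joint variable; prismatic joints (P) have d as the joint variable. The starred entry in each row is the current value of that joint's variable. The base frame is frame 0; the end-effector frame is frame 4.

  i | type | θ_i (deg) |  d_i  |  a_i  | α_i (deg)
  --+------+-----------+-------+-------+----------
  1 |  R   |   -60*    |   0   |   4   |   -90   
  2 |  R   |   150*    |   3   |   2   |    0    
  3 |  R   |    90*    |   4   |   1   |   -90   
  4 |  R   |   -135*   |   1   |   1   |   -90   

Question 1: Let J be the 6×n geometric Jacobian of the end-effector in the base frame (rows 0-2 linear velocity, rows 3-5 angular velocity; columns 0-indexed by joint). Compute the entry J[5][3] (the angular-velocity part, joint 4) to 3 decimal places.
0.500

axis z_3 = (0.4330,-0.7500,0.5000); lever o_n−o_3 = (1.2222,-0.7026,-0.1124)
cross product → J_v[:, 3] = (0.4356,0.6597,0.6124)
J_ω[:, 3] = z_3
entry J[5][3] = 0.5000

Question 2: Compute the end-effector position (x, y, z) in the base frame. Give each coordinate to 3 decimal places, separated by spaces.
8.168 1.266 -0.246

after link 1: o_1 = (2.0000, -3.4641, 0.0000)
after link 2: o_2 = (3.7321, -0.4641, -1.0000)
after link 3: o_3 = (6.9462, 1.9689, -0.1340)
after link 4: o_4 = (8.1683, 1.2663, -0.2463)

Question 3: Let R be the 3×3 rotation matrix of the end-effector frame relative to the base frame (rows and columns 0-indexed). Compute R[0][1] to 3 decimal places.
End-effector y-axis (col 1 of R) = (-0.4330,0.7500,-0.5000)
R[0][1] = -0.4330

-0.433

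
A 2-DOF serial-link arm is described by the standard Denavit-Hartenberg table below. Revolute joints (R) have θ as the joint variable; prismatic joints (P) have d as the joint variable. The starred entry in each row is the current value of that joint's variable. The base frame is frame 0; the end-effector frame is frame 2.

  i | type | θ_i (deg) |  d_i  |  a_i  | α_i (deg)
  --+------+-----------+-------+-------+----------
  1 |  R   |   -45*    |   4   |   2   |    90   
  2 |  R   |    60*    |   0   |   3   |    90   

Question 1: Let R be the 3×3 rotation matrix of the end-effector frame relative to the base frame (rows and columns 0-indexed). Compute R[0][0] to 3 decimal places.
End-effector x-axis (col 0 of R) = (0.3536,-0.3536,0.8660)
R[0][0] = 0.3536

0.354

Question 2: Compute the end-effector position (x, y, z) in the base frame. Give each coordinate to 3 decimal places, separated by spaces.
2.475 -2.475 6.598

after link 1: o_1 = (1.4142, -1.4142, 4.0000)
after link 2: o_2 = (2.4749, -2.4749, 6.5981)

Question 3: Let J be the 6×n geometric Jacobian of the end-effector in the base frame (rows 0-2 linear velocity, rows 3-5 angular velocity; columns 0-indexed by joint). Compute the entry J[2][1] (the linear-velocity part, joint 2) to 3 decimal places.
axis z_1 = (-0.7071,-0.7071,0.0000); lever o_n−o_1 = (1.0607,-1.0607,2.5981)
cross product → J_v[:, 1] = (-1.8371,1.8371,1.5000)
J_ω[:, 1] = z_1
entry J[2][1] = 1.5000

1.500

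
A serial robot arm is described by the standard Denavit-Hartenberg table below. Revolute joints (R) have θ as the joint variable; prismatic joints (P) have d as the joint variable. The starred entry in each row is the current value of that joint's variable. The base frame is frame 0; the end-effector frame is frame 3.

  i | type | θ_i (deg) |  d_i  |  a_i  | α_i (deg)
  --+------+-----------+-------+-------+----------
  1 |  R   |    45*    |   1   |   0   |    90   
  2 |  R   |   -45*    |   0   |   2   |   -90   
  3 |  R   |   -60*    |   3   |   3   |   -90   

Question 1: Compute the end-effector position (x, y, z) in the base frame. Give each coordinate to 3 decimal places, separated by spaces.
5.087 1.413 0.646

after link 1: o_1 = (0.0000, 0.0000, 1.0000)
after link 2: o_2 = (1.0000, 1.0000, -0.4142)
after link 3: o_3 = (5.0871, 1.4129, 0.6464)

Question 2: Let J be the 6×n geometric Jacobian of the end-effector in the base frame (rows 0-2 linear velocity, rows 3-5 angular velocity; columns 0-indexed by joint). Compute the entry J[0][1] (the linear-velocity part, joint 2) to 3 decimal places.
0.250

axis z_1 = (0.7071,-0.7071,0.0000); lever o_n−o_1 = (5.0871,1.4129,-0.3536)
cross product → J_v[:, 1] = (0.2500,0.2500,4.5962)
J_ω[:, 1] = z_1
entry J[0][1] = 0.2500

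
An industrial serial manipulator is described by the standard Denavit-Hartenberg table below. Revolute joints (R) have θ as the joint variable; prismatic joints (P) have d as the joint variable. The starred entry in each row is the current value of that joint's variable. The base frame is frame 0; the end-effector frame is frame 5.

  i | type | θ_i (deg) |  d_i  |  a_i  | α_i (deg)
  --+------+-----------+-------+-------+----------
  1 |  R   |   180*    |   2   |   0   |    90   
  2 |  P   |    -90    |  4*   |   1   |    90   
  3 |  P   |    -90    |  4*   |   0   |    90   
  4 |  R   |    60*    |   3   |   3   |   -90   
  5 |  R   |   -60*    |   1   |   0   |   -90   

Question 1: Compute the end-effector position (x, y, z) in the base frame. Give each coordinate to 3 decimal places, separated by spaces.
after link 1: o_1 = (0.0000, 0.0000, 2.0000)
after link 2: o_2 = (0.0000, 4.0000, 1.0000)
after link 3: o_3 = (4.0000, 4.0000, 1.0000)
after link 4: o_4 = (6.5981, 2.5000, 4.0000)
after link 5: o_5 = (7.0981, 3.3660, 4.0000)

7.098 3.366 4.000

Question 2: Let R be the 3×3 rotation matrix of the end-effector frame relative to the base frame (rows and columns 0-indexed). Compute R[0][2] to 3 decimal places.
End-effector z-axis (col 2 of R) = (0.7500,-0.4330,-0.5000)
R[0][2] = 0.7500

0.750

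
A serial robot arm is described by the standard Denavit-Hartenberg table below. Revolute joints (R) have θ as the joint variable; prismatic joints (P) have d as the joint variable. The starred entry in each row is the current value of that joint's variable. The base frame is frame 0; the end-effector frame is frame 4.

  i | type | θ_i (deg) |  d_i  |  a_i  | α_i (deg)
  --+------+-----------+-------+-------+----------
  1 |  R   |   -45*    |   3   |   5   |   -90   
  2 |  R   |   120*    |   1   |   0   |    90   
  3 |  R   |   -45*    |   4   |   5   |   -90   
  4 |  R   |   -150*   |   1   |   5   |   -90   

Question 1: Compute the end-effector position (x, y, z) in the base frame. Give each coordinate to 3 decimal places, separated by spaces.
7.971 -6.226 -1.273

after link 1: o_1 = (3.5355, -3.5355, 3.0000)
after link 2: o_2 = (4.2426, -2.8284, 3.0000)
after link 3: o_3 = (2.9421, -6.5279, -2.0619)
after link 4: o_4 = (7.9707, -6.2263, -1.2726)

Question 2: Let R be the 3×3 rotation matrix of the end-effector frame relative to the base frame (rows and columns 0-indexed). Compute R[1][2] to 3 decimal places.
-0.655

End-effector z-axis (col 2 of R) = (0.1553,-0.6553,-0.7392)
R[1][2] = -0.6553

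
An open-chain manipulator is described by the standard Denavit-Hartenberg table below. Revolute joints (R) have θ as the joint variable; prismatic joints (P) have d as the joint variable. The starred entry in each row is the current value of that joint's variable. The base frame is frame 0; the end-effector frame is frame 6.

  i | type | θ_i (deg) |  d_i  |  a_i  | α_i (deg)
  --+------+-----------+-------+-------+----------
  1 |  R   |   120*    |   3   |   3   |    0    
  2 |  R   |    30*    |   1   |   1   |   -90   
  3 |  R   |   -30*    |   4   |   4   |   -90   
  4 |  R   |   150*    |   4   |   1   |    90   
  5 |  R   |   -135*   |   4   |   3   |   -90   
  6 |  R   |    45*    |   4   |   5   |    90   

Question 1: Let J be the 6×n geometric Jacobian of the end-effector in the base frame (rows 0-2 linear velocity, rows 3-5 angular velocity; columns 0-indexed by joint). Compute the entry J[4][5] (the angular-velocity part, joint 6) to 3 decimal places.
-0.136

axis z_5 = (0.9422,-0.1358,0.3062); lever o_n−o_5 = (2.3976,-4.7302,3.5885)
cross product → J_v[:, 5] = (0.9612,-2.6471,-4.1315)
J_ω[:, 5] = z_5
entry J[4][5] = -0.1358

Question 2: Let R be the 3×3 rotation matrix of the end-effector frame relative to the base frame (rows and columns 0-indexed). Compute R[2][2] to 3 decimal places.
End-effector z-axis (col 2 of R) = (-0.1922,0.5294,0.8263)
R[2][2] = 0.8263

0.826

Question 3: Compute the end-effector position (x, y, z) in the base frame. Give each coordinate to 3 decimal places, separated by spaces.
after link 1: o_1 = (-1.5000, 2.5981, 3.0000)
after link 2: o_2 = (-2.3660, 3.0981, 4.0000)
after link 3: o_3 = (-7.3660, 1.3660, 6.0000)
after link 4: o_4 = (-8.1986, 2.4240, 2.1029)
after link 5: o_5 = (-8.9561, 5.6367, 5.8586)
after link 6: o_6 = (-6.5585, 0.9065, 9.4470)

-6.559 0.907 9.447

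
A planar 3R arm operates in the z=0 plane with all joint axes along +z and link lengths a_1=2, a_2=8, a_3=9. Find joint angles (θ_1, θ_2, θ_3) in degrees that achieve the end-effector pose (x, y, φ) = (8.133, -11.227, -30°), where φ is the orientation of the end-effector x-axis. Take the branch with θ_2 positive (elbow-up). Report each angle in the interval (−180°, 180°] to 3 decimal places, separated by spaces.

wrist centre = target − a_3·(cos φ, sin φ) = (0.3388, -6.7270)
cos θ_2 = (45.3673−2²−8²)/(2·2·8) = -0.7073; θ_2 = 135.0134° (elbow-up)
β = atan2(-6.7270,0.3388) = -87.1170°; ψ = atan2(5.6555,-3.6582) = 122.8961°
θ_1 = β − ψ = -210.0131°
θ_3 = φ − θ_1 − θ_2 = 44.9997° (wrapped to (-180°,180°])

149.987 135.013 45.000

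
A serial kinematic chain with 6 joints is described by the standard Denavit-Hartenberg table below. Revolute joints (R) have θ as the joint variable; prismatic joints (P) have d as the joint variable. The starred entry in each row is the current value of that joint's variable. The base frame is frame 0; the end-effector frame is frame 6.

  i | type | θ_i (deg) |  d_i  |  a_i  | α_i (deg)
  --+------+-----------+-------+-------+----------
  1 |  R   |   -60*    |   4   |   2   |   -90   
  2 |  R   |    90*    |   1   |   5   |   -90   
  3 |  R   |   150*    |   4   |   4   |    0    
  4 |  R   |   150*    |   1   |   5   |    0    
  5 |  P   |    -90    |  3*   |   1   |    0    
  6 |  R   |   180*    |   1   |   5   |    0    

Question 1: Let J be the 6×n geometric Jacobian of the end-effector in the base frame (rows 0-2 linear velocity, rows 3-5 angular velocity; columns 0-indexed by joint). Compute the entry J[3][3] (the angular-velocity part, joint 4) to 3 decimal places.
axis z_3 = (-0.5000,0.8660,-0.0000); lever o_n−o_3 = (-0.4821,5.4952,-5.9641)
cross product → J_v[:, 3] = (-5.1651,-2.9821,-2.3301)
J_ω[:, 3] = z_3
entry J[3][3] = -0.5000

-0.500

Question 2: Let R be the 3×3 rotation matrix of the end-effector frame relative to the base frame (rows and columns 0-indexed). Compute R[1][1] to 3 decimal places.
-0.433

End-effector y-axis (col 1 of R) = (-0.7500,-0.4330,0.5000)
R[1][1] = -0.4330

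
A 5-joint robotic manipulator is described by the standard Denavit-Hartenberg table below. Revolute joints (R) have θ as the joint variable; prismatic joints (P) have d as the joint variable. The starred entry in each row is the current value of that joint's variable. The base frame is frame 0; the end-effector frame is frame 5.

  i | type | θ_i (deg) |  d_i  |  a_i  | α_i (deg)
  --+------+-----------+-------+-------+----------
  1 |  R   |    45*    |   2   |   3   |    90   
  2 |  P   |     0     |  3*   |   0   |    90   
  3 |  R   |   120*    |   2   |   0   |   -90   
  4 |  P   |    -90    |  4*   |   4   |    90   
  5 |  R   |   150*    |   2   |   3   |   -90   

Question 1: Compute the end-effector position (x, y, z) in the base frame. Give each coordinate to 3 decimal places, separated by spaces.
after link 1: o_1 = (2.1213, 2.1213, 2.0000)
after link 2: o_2 = (4.2426, -0.0000, 2.0000)
after link 3: o_3 = (4.2426, -0.0000, 0.0000)
after link 4: o_4 = (0.3789, -1.0353, -4.0000)
after link 5: o_5 = (-1.5876, 0.5083, -1.4019)

-1.588 0.508 -1.402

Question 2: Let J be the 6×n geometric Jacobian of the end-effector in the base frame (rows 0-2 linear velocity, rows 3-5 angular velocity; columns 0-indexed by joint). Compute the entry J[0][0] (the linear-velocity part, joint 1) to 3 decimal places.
axis z_0 = ẑ; lever o_n−o_0 = (-1.5876,0.5083,-1.4019)
cross product → J_v[:, 0] = (-0.5083,-1.5876,0.0000)
J_ω[:, 0] = z_0
entry J[0][0] = -0.5083

-0.508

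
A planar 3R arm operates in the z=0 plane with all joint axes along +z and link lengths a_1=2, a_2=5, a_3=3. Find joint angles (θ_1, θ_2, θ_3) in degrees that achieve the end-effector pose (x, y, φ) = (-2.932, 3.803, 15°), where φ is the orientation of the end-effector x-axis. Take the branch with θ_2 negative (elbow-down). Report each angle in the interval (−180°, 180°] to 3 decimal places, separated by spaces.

wrist centre = target − a_3·(cos φ, sin φ) = (-5.8298, 3.0265)
cos θ_2 = (43.1463−2²−5²)/(2·2·5) = 0.7073; θ_2 = -44.9833° (elbow-down)
β = atan2(3.0265,-5.8298) = 152.5638°; ψ = atan2(-3.5345,5.5366) = -32.5538°
θ_1 = β − ψ = 185.1177°
θ_3 = φ − θ_1 − θ_2 = -125.1344° (wrapped to (-180°,180°])

-174.882 -44.983 -125.134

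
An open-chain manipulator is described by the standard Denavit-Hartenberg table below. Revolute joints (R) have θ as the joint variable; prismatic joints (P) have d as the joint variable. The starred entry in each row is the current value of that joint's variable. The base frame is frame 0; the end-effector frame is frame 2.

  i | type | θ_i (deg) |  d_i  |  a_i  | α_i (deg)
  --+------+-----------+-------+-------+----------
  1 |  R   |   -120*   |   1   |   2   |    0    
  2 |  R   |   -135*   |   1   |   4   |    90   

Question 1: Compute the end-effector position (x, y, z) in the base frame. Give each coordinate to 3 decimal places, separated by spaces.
after link 1: o_1 = (-1.0000, -1.7321, 1.0000)
after link 2: o_2 = (-2.0353, 2.1317, 2.0000)

-2.035 2.132 2.000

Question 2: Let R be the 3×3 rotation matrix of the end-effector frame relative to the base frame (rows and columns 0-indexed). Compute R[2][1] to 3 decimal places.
End-effector y-axis (col 1 of R) = (-0.0000,-0.0000,1.0000)
R[2][1] = 1.0000

1.000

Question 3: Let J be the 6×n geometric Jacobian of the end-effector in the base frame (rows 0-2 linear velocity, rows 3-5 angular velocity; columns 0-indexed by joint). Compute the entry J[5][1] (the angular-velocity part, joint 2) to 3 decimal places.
axis z_1 = (0.0000,0.0000,1.0000); lever o_n−o_1 = (-1.0353,3.8637,1.0000)
cross product → J_v[:, 1] = (-3.8637,-1.0353,0.0000)
J_ω[:, 1] = z_1
entry J[5][1] = 1.0000

1.000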